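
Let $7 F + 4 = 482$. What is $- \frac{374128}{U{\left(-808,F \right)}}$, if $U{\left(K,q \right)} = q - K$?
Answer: $- \frac{1309448}{3067} \approx -426.95$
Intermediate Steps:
$F = \frac{478}{7}$ ($F = - \frac{4}{7} + \frac{1}{7} \cdot 482 = - \frac{4}{7} + \frac{482}{7} = \frac{478}{7} \approx 68.286$)
$- \frac{374128}{U{\left(-808,F \right)}} = - \frac{374128}{\frac{478}{7} - -808} = - \frac{374128}{\frac{478}{7} + 808} = - \frac{374128}{\frac{6134}{7}} = \left(-374128\right) \frac{7}{6134} = - \frac{1309448}{3067}$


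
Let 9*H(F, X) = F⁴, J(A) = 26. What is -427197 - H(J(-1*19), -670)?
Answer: -4301749/9 ≈ -4.7797e+5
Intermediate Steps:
H(F, X) = F⁴/9
-427197 - H(J(-1*19), -670) = -427197 - 26⁴/9 = -427197 - 456976/9 = -4301749/9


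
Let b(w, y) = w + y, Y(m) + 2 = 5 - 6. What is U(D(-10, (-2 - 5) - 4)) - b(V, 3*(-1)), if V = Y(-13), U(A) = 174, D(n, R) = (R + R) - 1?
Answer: 180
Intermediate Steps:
D(n, R) = -1 + 2*R (D(n, R) = 2*R - 1 = -1 + 2*R)
Y(m) = -3 (Y(m) = -2 + (5 - 6) = -2 - 1 = -3)
V = -3
U(D(-10, (-2 - 5) - 4)) - b(V, 3*(-1)) = 174 - (-3 + 3*(-1)) = 174 - (-3 - 3) = 174 - 1*(-6) = 174 + 6 = 180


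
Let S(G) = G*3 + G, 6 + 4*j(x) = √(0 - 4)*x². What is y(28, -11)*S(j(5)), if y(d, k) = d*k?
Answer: 1848 - 15400*I ≈ 1848.0 - 15400.0*I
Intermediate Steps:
j(x) = -3/2 + I*x²/2 (j(x) = -3/2 + (√(0 - 4)*x²)/4 = -3/2 + (√(-4)*x²)/4 = -3/2 + ((2*I)*x²)/4 = -3/2 + (2*I*x²)/4 = -3/2 + I*x²/2)
S(G) = 4*G (S(G) = 3*G + G = 4*G)
y(28, -11)*S(j(5)) = (28*(-11))*(4*(-3/2 + (½)*I*5²)) = -1232*(-3/2 + (½)*I*25) = -1232*(-3/2 + 25*I/2) = -308*(-6 + 50*I) = 1848 - 15400*I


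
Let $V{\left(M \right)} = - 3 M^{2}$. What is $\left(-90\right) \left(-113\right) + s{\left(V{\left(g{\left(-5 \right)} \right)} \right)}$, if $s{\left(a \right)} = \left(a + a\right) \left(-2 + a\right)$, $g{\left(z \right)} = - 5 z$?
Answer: $7048920$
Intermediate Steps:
$s{\left(a \right)} = 2 a \left(-2 + a\right)$
$\left(-90\right) \left(-113\right) + s{\left(V{\left(g{\left(-5 \right)} \right)} \right)} = \left(-90\right) \left(-113\right) + 2 \left(- 3 \left(\left(-5\right) \left(-5\right)\right)^{2}\right) \left(-2 - 3 \left(\left(-5\right) \left(-5\right)\right)^{2}\right) = 10170 + 2 \left(- 3 \cdot 25^{2}\right) \left(-2 - 3 \cdot 25^{2}\right) = 10170 + 2 \left(\left(-3\right) 625\right) \left(-2 - 1875\right) = 10170 + 2 \left(-1875\right) \left(-2 - 1875\right) = 10170 + 2 \left(-1875\right) \left(-1877\right) = 10170 + 7038750 = 7048920$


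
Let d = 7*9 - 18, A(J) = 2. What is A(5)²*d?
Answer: 180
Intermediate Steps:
d = 45 (d = 63 - 18 = 45)
A(5)²*d = 2²*45 = 4*45 = 180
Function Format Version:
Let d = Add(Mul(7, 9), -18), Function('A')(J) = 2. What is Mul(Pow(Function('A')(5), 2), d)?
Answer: 180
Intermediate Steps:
d = 45 (d = Add(63, -18) = 45)
Mul(Pow(Function('A')(5), 2), d) = Mul(Pow(2, 2), 45) = Mul(4, 45) = 180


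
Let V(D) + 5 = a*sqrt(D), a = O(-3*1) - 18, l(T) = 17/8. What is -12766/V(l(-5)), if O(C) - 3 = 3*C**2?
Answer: -63830/281 - 38298*sqrt(34)/281 ≈ -1021.9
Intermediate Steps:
O(C) = 3 + 3*C**2
l(T) = 17/8 (l(T) = 17*(1/8) = 17/8)
a = 12 (a = (3 + 3*(-3*1)**2) - 18 = (3 + 3*(-3)**2) - 18 = (3 + 3*9) - 18 = (3 + 27) - 18 = 30 - 18 = 12)
V(D) = -5 + 12*sqrt(D)
-12766/V(l(-5)) = -12766/(-5 + 12*sqrt(17/8)) = -12766/(-5 + 12*(sqrt(34)/4)) = -12766/(-5 + 3*sqrt(34))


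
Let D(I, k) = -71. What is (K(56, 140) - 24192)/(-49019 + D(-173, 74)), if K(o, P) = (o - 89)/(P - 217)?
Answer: 169341/343630 ≈ 0.49280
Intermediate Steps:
K(o, P) = (-89 + o)/(-217 + P)
(K(56, 140) - 24192)/(-49019 + D(-173, 74)) = ((-89 + 56)/(-217 + 140) - 24192)/(-49019 - 71) = (-33/(-77) - 24192)/(-49090) = (-1/77*(-33) - 24192)*(-1/49090) = (3/7 - 24192)*(-1/49090) = -169341/7*(-1/49090) = 169341/343630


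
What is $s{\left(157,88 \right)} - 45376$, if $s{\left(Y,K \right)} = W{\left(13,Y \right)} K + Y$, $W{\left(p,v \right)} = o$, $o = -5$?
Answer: $-45659$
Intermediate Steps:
$W{\left(p,v \right)} = -5$
$s{\left(Y,K \right)} = Y - 5 K$ ($s{\left(Y,K \right)} = - 5 K + Y = Y - 5 K$)
$s{\left(157,88 \right)} - 45376 = \left(157 - 440\right) - 45376 = -283 - 45376 = -45659$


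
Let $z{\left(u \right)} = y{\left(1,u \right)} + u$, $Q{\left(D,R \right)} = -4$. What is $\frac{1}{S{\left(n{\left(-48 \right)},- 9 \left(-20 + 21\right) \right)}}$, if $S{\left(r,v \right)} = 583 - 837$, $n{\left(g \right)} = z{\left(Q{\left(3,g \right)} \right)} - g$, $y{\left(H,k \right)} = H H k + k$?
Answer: $- \frac{1}{254} \approx -0.003937$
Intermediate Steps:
$y{\left(H,k \right)} = k + k H^{2}$ ($y{\left(H,k \right)} = H^{2} k + k = k H^{2} + k = k + k H^{2}$)
$z{\left(u \right)} = 3 u$ ($z{\left(u \right)} = u \left(1 + 1^{2}\right) + u = u \left(1 + 1\right) + u = u 2 + u = 2 u + u = 3 u$)
$n{\left(g \right)} = -12 - g$ ($n{\left(g \right)} = 3 \left(-4\right) - g = -12 - g$)
$S{\left(r,v \right)} = -254$ ($S{\left(r,v \right)} = 583 - 837 = -254$)
$\frac{1}{S{\left(n{\left(-48 \right)},- 9 \left(-20 + 21\right) \right)}} = \frac{1}{-254} = - \frac{1}{254}$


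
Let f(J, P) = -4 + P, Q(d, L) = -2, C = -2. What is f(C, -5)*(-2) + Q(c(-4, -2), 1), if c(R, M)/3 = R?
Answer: 16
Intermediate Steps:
c(R, M) = 3*R
f(C, -5)*(-2) + Q(c(-4, -2), 1) = (-4 - 5)*(-2) - 2 = -9*(-2) - 2 = 18 - 2 = 16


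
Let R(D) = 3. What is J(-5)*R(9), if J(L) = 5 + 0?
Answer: 15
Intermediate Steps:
J(L) = 5
J(-5)*R(9) = 5*3 = 15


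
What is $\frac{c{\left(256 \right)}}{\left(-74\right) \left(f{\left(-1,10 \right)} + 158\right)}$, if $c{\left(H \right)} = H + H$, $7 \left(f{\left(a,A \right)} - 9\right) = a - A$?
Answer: $- \frac{896}{21423} \approx -0.041824$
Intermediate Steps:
$f{\left(a,A \right)} = 9 - \frac{A}{7} + \frac{a}{7}$ ($f{\left(a,A \right)} = 9 + \frac{a - A}{7} = 9 - \left(- \frac{a}{7} + \frac{A}{7}\right) = 9 - \frac{A}{7} + \frac{a}{7}$)
$c{\left(H \right)} = 2 H$
$\frac{c{\left(256 \right)}}{\left(-74\right) \left(f{\left(-1,10 \right)} + 158\right)} = \frac{2 \cdot 256}{\left(-74\right) \left(\left(9 - \frac{10}{7} + \frac{1}{7} \left(-1\right)\right) + 158\right)} = \frac{512}{\left(-74\right) \left(\left(9 - \frac{10}{7} - \frac{1}{7}\right) + 158\right)} = \frac{512}{\left(-74\right) \left(\frac{52}{7} + 158\right)} = \frac{512}{\left(-74\right) \frac{1158}{7}} = \frac{512}{- \frac{85692}{7}} = 512 \left(- \frac{7}{85692}\right) = - \frac{896}{21423}$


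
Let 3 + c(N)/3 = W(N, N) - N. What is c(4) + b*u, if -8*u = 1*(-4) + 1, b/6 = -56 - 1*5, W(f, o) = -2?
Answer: -657/4 ≈ -164.25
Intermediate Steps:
b = -366 (b = 6*(-56 - 1*5) = 6*(-56 - 5) = 6*(-61) = -366)
c(N) = -15 - 3*N (c(N) = -9 + 3*(-2 - N) = -9 + (-6 - 3*N) = -15 - 3*N)
u = 3/8 (u = -(1*(-4) + 1)/8 = -(-4 + 1)/8 = -1/8*(-3) = 3/8 ≈ 0.37500)
c(4) + b*u = (-15 - 3*4) - 366*3/8 = (-15 - 12) - 549/4 = -27 - 549/4 = -657/4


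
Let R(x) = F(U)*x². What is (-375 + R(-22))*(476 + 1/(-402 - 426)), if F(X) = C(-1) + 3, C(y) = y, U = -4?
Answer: 233717311/828 ≈ 2.8227e+5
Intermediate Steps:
F(X) = 2 (F(X) = -1 + 3 = 2)
R(x) = 2*x²
(-375 + R(-22))*(476 + 1/(-402 - 426)) = (-375 + 2*(-22)²)*(476 + 1/(-402 - 426)) = (-375 + 2*484)*(476 + 1/(-828)) = (-375 + 968)*(476 - 1/828) = 593*(394127/828) = 233717311/828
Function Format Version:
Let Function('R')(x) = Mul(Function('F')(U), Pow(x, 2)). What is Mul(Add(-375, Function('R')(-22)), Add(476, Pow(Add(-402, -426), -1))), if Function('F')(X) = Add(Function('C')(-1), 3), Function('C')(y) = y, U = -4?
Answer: Rational(233717311, 828) ≈ 2.8227e+5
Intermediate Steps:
Function('F')(X) = 2 (Function('F')(X) = Add(-1, 3) = 2)
Function('R')(x) = Mul(2, Pow(x, 2))
Mul(Add(-375, Function('R')(-22)), Add(476, Pow(Add(-402, -426), -1))) = Mul(Add(-375, Mul(2, Pow(-22, 2))), Add(476, Pow(Add(-402, -426), -1))) = Mul(Add(-375, Mul(2, 484)), Add(476, Pow(-828, -1))) = Mul(Add(-375, 968), Add(476, Rational(-1, 828))) = Mul(593, Rational(394127, 828)) = Rational(233717311, 828)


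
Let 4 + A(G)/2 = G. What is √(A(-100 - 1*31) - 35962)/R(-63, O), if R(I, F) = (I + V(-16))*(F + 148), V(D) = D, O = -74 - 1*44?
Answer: -I*√9058/1185 ≈ -0.080315*I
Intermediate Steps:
O = -118 (O = -74 - 44 = -118)
R(I, F) = (-16 + I)*(148 + F) (R(I, F) = (I - 16)*(F + 148) = (-16 + I)*(148 + F))
A(G) = -8 + 2*G
√(A(-100 - 1*31) - 35962)/R(-63, O) = √((-8 + 2*(-100 - 1*31)) - 35962)/(-2368 - 16*(-118) + 148*(-63) - 118*(-63)) = √((-8 + 2*(-100 - 31)) - 35962)/(-2368 + 1888 - 9324 + 7434) = √((-8 + 2*(-131)) - 35962)/(-2370) = √((-8 - 262) - 35962)*(-1/2370) = √(-270 - 35962)*(-1/2370) = √(-36232)*(-1/2370) = (2*I*√9058)*(-1/2370) = -I*√9058/1185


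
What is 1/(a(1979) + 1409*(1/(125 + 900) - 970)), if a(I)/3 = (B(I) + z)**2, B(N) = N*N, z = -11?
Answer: 1025/47165652229670659 ≈ 2.1732e-14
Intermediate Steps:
B(N) = N**2
a(I) = 3*(-11 + I**2)**2 (a(I) = 3*(I**2 - 11)**2 = 3*(-11 + I**2)**2)
1/(a(1979) + 1409*(1/(125 + 900) - 970)) = 1/(3*(-11 + 1979**2)**2 + 1409*(1/(125 + 900) - 970)) = 1/(3*(-11 + 3916441)**2 + 1409*(1/1025 - 970)) = 1/(3*3916430**2 + 1409*(1/1025 - 970)) = 1/(3*15338423944900 + 1409*(-994249/1025)) = 1/(46015271834700 - 1400896841/1025) = 1/(47165652229670659/1025) = 1025/47165652229670659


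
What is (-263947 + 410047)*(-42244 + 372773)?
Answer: 48290286900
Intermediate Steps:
(-263947 + 410047)*(-42244 + 372773) = 146100*330529 = 48290286900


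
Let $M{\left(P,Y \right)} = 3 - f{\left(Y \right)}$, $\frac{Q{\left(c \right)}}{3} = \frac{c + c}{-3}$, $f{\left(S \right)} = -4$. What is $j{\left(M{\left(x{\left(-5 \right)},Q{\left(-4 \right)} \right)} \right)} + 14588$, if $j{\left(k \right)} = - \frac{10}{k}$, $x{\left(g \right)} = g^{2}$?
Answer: $\frac{102106}{7} \approx 14587.0$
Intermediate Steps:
$Q{\left(c \right)} = - 2 c$ ($Q{\left(c \right)} = 3 \frac{c + c}{-3} = 3 \cdot 2 c \left(- \frac{1}{3}\right) = 3 \left(- \frac{2 c}{3}\right) = - 2 c$)
$M{\left(P,Y \right)} = 7$ ($M{\left(P,Y \right)} = 3 - -4 = 3 + 4 = 7$)
$j{\left(M{\left(x{\left(-5 \right)},Q{\left(-4 \right)} \right)} \right)} + 14588 = - \frac{10}{7} + 14588 = \frac{102106}{7}$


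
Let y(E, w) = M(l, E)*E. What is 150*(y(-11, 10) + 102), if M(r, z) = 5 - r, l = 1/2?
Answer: 7875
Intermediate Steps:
l = 1/2 ≈ 0.50000
y(E, w) = 9*E/2 (y(E, w) = (5 - 1*1/2)*E = (5 - 1/2)*E = 9*E/2)
150*(y(-11, 10) + 102) = 150*((9/2)*(-11) + 102) = 150*(-99/2 + 102) = 150*(105/2) = 7875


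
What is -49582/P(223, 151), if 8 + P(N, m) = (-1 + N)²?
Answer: -24791/24638 ≈ -1.0062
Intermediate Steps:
P(N, m) = -8 + (-1 + N)²
-49582/P(223, 151) = -49582/(-8 + (-1 + 223)²) = -49582/(-8 + 222²) = -49582/(-8 + 49284) = -49582/49276 = -49582*1/49276 = -24791/24638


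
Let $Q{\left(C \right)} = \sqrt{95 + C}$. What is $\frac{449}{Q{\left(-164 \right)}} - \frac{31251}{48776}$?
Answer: $- \frac{31251}{48776} - \frac{449 i \sqrt{69}}{69} \approx -0.6407 - 54.053 i$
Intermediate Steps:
$\frac{449}{Q{\left(-164 \right)}} - \frac{31251}{48776} = \frac{449}{\sqrt{95 - 164}} - \frac{31251}{48776} = \frac{449}{\sqrt{-69}} - \frac{31251}{48776} = \frac{449}{i \sqrt{69}} - \frac{31251}{48776} = 449 \left(- \frac{i \sqrt{69}}{69}\right) - \frac{31251}{48776} = - \frac{449 i \sqrt{69}}{69} - \frac{31251}{48776} = - \frac{31251}{48776} - \frac{449 i \sqrt{69}}{69}$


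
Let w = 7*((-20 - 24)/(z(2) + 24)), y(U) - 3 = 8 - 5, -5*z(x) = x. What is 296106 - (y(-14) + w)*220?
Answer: 17561774/59 ≈ 2.9766e+5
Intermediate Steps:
z(x) = -x/5
y(U) = 6 (y(U) = 3 + (8 - 5) = 3 + 3 = 6)
w = -770/59 (w = 7*((-20 - 24)/(-⅕*2 + 24)) = 7*(-44/(-⅖ + 24)) = 7*(-44/118/5) = 7*(-44*5/118) = 7*(-110/59) = -770/59 ≈ -13.051)
296106 - (y(-14) + w)*220 = 296106 - (6 - 770/59)*220 = 296106 - (-416)*220/59 = 296106 - 1*(-91520/59) = 296106 + 91520/59 = 17561774/59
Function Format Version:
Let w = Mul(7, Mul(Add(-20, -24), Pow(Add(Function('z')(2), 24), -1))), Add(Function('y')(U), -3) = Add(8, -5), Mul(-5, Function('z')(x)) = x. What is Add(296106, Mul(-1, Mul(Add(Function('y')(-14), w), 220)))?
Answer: Rational(17561774, 59) ≈ 2.9766e+5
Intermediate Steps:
Function('z')(x) = Mul(Rational(-1, 5), x)
Function('y')(U) = 6 (Function('y')(U) = Add(3, Add(8, -5)) = Add(3, 3) = 6)
w = Rational(-770, 59) (w = Mul(7, Mul(Add(-20, -24), Pow(Add(Mul(Rational(-1, 5), 2), 24), -1))) = Mul(7, Mul(-44, Pow(Add(Rational(-2, 5), 24), -1))) = Mul(7, Mul(-44, Pow(Rational(118, 5), -1))) = Mul(7, Mul(-44, Rational(5, 118))) = Mul(7, Rational(-110, 59)) = Rational(-770, 59) ≈ -13.051)
Add(296106, Mul(-1, Mul(Add(Function('y')(-14), w), 220))) = Add(296106, Mul(-1, Mul(Add(6, Rational(-770, 59)), 220))) = Add(296106, Mul(-1, Mul(Rational(-416, 59), 220))) = Add(296106, Mul(-1, Rational(-91520, 59))) = Add(296106, Rational(91520, 59)) = Rational(17561774, 59)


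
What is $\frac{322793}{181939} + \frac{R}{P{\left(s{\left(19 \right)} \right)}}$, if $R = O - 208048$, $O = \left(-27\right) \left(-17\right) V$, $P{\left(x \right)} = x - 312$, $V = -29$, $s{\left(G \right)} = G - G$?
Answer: $\frac{40374546517}{56764968} \approx 711.26$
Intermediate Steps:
$s{\left(G \right)} = 0$
$P{\left(x \right)} = -312 + x$
$O = -13311$ ($O = \left(-27\right) \left(-17\right) \left(-29\right) = 459 \left(-29\right) = -13311$)
$R = -221359$ ($R = -13311 - 208048 = -221359$)
$\frac{322793}{181939} + \frac{R}{P{\left(s{\left(19 \right)} \right)}} = \frac{322793}{181939} - \frac{221359}{-312 + 0} = 322793 \cdot \frac{1}{181939} - \frac{221359}{-312} = \frac{322793}{181939} - - \frac{221359}{312} = \frac{322793}{181939} + \frac{221359}{312} = \frac{40374546517}{56764968}$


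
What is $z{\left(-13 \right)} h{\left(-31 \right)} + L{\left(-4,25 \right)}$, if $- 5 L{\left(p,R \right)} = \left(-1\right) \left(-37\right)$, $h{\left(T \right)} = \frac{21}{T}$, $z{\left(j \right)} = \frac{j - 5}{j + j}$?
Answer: $- \frac{15856}{2015} \approx -7.869$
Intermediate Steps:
$z{\left(j \right)} = \frac{-5 + j}{2 j}$
$L{\left(p,R \right)} = - \frac{37}{5}$ ($L{\left(p,R \right)} = - \frac{\left(-1\right) \left(-37\right)}{5} = \left(- \frac{1}{5}\right) 37 = - \frac{37}{5}$)
$z{\left(-13 \right)} h{\left(-31 \right)} + L{\left(-4,25 \right)} = \frac{-5 - 13}{2 \left(-13\right)} \frac{21}{-31} - \frac{37}{5} = \frac{1}{2} \left(- \frac{1}{13}\right) \left(-18\right) 21 \left(- \frac{1}{31}\right) - \frac{37}{5} = \frac{9}{13} \left(- \frac{21}{31}\right) - \frac{37}{5} = - \frac{189}{403} - \frac{37}{5} = - \frac{15856}{2015}$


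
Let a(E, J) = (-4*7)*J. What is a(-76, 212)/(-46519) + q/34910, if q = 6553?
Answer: 512064767/1623978290 ≈ 0.31532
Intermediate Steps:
a(E, J) = -28*J
a(-76, 212)/(-46519) + q/34910 = -28*212/(-46519) + 6553/34910 = -5936*(-1/46519) + 6553*(1/34910) = 5936/46519 + 6553/34910 = 512064767/1623978290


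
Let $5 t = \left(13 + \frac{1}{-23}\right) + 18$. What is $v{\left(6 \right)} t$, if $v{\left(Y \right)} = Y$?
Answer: $\frac{4272}{115} \approx 37.148$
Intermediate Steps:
$t = \frac{712}{115}$ ($t = \frac{\left(13 + \frac{1}{-23}\right) + 18}{5} = \frac{\left(13 - \frac{1}{23}\right) + 18}{5} = \frac{\frac{298}{23} + 18}{5} = \frac{1}{5} \cdot \frac{712}{23} = \frac{712}{115} \approx 6.1913$)
$v{\left(6 \right)} t = 6 \cdot \frac{712}{115} = \frac{4272}{115}$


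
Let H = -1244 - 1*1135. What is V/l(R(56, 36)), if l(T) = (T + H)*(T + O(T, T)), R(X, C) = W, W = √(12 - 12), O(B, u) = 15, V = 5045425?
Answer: -1009085/7137 ≈ -141.39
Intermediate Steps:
H = -2379 (H = -1244 - 1135 = -2379)
W = 0 (W = √0 = 0)
R(X, C) = 0
l(T) = (-2379 + T)*(15 + T) (l(T) = (T - 2379)*(T + 15) = (-2379 + T)*(15 + T))
V/l(R(56, 36)) = 5045425/(-35685 + 0² - 2364*0) = 5045425/(-35685 + 0 + 0) = 5045425/(-35685) = 5045425*(-1/35685) = -1009085/7137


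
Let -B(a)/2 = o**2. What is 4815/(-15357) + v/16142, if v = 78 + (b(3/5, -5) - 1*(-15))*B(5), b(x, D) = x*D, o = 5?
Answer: -14290014/41315449 ≈ -0.34588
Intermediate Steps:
B(a) = -50 (B(a) = -2*5**2 = -2*25 = -50)
b(x, D) = D*x
v = -522 (v = 78 + (-15/5 - 1*(-15))*(-50) = 78 + (-15/5 + 15)*(-50) = 78 + (-5*3/5 + 15)*(-50) = 78 + (-3 + 15)*(-50) = 78 + 12*(-50) = 78 - 600 = -522)
4815/(-15357) + v/16142 = 4815/(-15357) - 522/16142 = 4815*(-1/15357) - 522*1/16142 = -1605/5119 - 261/8071 = -14290014/41315449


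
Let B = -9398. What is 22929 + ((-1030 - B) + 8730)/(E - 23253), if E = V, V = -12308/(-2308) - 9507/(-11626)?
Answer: 3575538173629289/155944562365 ≈ 22928.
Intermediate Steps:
V = 41258741/6708202 (V = -12308*(-1/2308) - 9507*(-1/11626) = 3077/577 + 9507/11626 = 41258741/6708202 ≈ 6.1505)
E = 41258741/6708202 ≈ 6.1505
22929 + ((-1030 - B) + 8730)/(E - 23253) = 22929 + ((-1030 - 1*(-9398)) + 8730)/(41258741/6708202 - 23253) = 22929 + ((-1030 + 9398) + 8730)/(-155944562365/6708202) = 22929 + (8368 + 8730)*(-6708202/155944562365) = 22929 + 17098*(-6708202/155944562365) = 22929 - 114696837796/155944562365 = 3575538173629289/155944562365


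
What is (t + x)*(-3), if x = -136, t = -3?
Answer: 417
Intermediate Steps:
(t + x)*(-3) = (-3 - 136)*(-3) = -139*(-3) = 417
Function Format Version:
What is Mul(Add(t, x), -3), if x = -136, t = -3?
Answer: 417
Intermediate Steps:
Mul(Add(t, x), -3) = Mul(Add(-3, -136), -3) = Mul(-139, -3) = 417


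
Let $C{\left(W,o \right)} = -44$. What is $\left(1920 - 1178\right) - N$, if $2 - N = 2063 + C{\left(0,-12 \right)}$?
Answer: $2759$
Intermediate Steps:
$N = -2017$ ($N = 2 - \left(2063 - 44\right) = 2 - 2019 = -2017$)
$\left(1920 - 1178\right) - N = \left(1920 - 1178\right) - -2017 = \left(1920 - 1178\right) + 2017 = 742 + 2017 = 2759$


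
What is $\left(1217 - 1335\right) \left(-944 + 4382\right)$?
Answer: $-405684$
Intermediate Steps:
$\left(1217 - 1335\right) \left(-944 + 4382\right) = \left(-118\right) 3438 = -405684$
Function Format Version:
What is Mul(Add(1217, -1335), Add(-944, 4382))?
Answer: -405684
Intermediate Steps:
Mul(Add(1217, -1335), Add(-944, 4382)) = Mul(-118, 3438) = -405684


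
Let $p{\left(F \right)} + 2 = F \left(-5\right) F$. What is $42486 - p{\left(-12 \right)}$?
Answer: $43208$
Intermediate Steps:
$p{\left(F \right)} = -2 - 5 F^{2}$ ($p{\left(F \right)} = -2 + F \left(-5\right) F = -2 + - 5 F F = -2 - 5 F^{2}$)
$42486 - p{\left(-12 \right)} = 42486 - \left(-2 - 5 \left(-12\right)^{2}\right) = 42486 - \left(-2 - 720\right) = 42486 - -722 = 42486 + 722 = 43208$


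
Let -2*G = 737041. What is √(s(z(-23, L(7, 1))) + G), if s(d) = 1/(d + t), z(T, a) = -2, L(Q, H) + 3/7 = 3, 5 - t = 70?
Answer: 3*I*√735239374/134 ≈ 607.06*I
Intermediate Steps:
t = -65 (t = 5 - 1*70 = 5 - 70 = -65)
L(Q, H) = 18/7 (L(Q, H) = -3/7 + 3 = 18/7)
G = -737041/2 (G = -½*737041 = -737041/2 ≈ -3.6852e+5)
s(d) = 1/(-65 + d) (s(d) = 1/(d - 65) = 1/(-65 + d))
√(s(z(-23, L(7, 1))) + G) = √(1/(-65 - 2) - 737041/2) = √(1/(-67) - 737041/2) = √(-1/67 - 737041/2) = √(-49381749/134) = 3*I*√735239374/134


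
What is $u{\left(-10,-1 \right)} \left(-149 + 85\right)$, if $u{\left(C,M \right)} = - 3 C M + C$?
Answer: $2560$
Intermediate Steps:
$u{\left(C,M \right)} = C - 3 C M$ ($u{\left(C,M \right)} = - 3 C M + C = C - 3 C M$)
$u{\left(-10,-1 \right)} \left(-149 + 85\right) = - 10 \left(1 - -3\right) \left(-149 + 85\right) = - 10 \left(1 + 3\right) \left(-64\right) = \left(-10\right) 4 \left(-64\right) = \left(-40\right) \left(-64\right) = 2560$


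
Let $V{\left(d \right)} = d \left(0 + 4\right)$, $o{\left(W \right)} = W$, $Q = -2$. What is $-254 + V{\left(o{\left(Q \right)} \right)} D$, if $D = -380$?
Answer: $2786$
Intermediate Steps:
$V{\left(d \right)} = 4 d$ ($V{\left(d \right)} = d 4 = 4 d$)
$-254 + V{\left(o{\left(Q \right)} \right)} D = -254 + 4 \left(-2\right) \left(-380\right) = -254 - -3040 = -254 + 3040 = 2786$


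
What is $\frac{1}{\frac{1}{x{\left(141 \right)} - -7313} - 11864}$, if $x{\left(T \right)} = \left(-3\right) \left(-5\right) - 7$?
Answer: $- \frac{7321}{86856343} \approx -8.4289 \cdot 10^{-5}$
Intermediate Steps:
$x{\left(T \right)} = 8$ ($x{\left(T \right)} = 15 - 7 = 8$)
$\frac{1}{\frac{1}{x{\left(141 \right)} - -7313} - 11864} = \frac{1}{\frac{1}{8 - -7313} - 11864} = \frac{1}{\frac{1}{8 + 7313} - 11864} = \frac{1}{\frac{1}{7321} - 11864} = \frac{1}{- \frac{86856343}{7321}} = - \frac{7321}{86856343}$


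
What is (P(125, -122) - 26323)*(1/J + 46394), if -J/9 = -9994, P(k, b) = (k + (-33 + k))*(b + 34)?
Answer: -189531430654775/89946 ≈ -2.1072e+9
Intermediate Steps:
P(k, b) = (-33 + 2*k)*(34 + b)
J = 89946 (J = -9*(-9994) = 89946)
(P(125, -122) - 26323)*(1/J + 46394) = ((-1122 - 33*(-122) + 68*125 + 2*(-122)*125) - 26323)*(1/89946 + 46394) = ((-1122 + 4026 + 8500 - 30500) - 26323)*(1/89946 + 46394) = (-19096 - 26323)*(4172954725/89946) = -45419*4172954725/89946 = -189531430654775/89946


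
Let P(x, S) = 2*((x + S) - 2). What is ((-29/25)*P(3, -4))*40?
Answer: 1392/5 ≈ 278.40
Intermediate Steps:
P(x, S) = -4 + 2*S + 2*x (P(x, S) = 2*((S + x) - 2) = 2*(-2 + S + x) = -4 + 2*S + 2*x)
((-29/25)*P(3, -4))*40 = ((-29/25)*(-4 + 2*(-4) + 2*3))*40 = ((-29*1/25)*(-4 - 8 + 6))*40 = -29/25*(-6)*40 = (174/25)*40 = 1392/5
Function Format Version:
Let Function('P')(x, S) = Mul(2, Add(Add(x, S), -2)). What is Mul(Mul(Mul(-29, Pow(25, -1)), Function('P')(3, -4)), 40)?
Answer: Rational(1392, 5) ≈ 278.40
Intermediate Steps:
Function('P')(x, S) = Add(-4, Mul(2, S), Mul(2, x)) (Function('P')(x, S) = Mul(2, Add(Add(S, x), -2)) = Mul(2, Add(-2, S, x)) = Add(-4, Mul(2, S), Mul(2, x)))
Mul(Mul(Mul(-29, Pow(25, -1)), Function('P')(3, -4)), 40) = Mul(Mul(Mul(-29, Pow(25, -1)), Add(-4, Mul(2, -4), Mul(2, 3))), 40) = Mul(Mul(Mul(-29, Rational(1, 25)), Add(-4, -8, 6)), 40) = Mul(Mul(Rational(-29, 25), -6), 40) = Mul(Rational(174, 25), 40) = Rational(1392, 5)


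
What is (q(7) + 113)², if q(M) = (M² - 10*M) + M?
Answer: 9801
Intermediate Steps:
q(M) = M² - 9*M
(q(7) + 113)² = (7*(-9 + 7) + 113)² = (7*(-2) + 113)² = (-14 + 113)² = 99² = 9801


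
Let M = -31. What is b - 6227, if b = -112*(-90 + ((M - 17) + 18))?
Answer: 7213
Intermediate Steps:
b = 13440 (b = -112*(-90 + ((-31 - 17) + 18)) = -112*(-90 + (-48 + 18)) = -112*(-90 - 30) = -112*(-120) = 13440)
b - 6227 = 13440 - 6227 = 7213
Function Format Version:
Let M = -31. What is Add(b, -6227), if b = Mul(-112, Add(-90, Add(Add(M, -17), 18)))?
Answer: 7213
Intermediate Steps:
b = 13440 (b = Mul(-112, Add(-90, Add(Add(-31, -17), 18))) = Mul(-112, Add(-90, Add(-48, 18))) = Mul(-112, Add(-90, -30)) = Mul(-112, -120) = 13440)
Add(b, -6227) = Add(13440, -6227) = 7213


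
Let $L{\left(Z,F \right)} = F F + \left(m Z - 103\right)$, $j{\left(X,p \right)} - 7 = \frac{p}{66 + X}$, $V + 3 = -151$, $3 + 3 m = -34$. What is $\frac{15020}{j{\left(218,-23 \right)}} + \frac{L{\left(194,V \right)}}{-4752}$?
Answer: $\frac{4045762681}{1867536} \approx 2166.4$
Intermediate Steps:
$m = - \frac{37}{3}$ ($m = -1 + \frac{1}{3} \left(-34\right) = -1 - \frac{34}{3} = - \frac{37}{3} \approx -12.333$)
$V = -154$ ($V = -3 - 151 = -154$)
$j{\left(X,p \right)} = 7 + \frac{p}{66 + X}$
$L{\left(Z,F \right)} = -103 + F^{2} - \frac{37 Z}{3}$ ($L{\left(Z,F \right)} = F F - \left(103 + \frac{37 Z}{3}\right) = F^{2} - \left(103 + \frac{37 Z}{3}\right) = -103 + F^{2} - \frac{37 Z}{3}$)
$\frac{15020}{j{\left(218,-23 \right)}} + \frac{L{\left(194,V \right)}}{-4752} = \frac{15020}{\frac{1}{66 + 218} \left(462 - 23 + 7 \cdot 218\right)} + \frac{-103 + \left(-154\right)^{2} - \frac{7178}{3}}{-4752} = \frac{15020}{\frac{1}{284} \left(462 - 23 + 1526\right)} + \left(-103 + 23716 - \frac{7178}{3}\right) \left(- \frac{1}{4752}\right) = \frac{15020}{\frac{1}{284} \cdot 1965} + \frac{63661}{3} \left(- \frac{1}{4752}\right) = \frac{15020}{\frac{1965}{284}} - \frac{63661}{14256} = 15020 \cdot \frac{284}{1965} - \frac{63661}{14256} = \frac{853136}{393} - \frac{63661}{14256} = \frac{4045762681}{1867536}$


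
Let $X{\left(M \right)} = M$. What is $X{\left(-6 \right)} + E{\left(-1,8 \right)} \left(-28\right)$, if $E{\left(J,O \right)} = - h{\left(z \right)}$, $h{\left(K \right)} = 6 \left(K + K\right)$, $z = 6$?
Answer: $2010$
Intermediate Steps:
$h{\left(K \right)} = 12 K$ ($h{\left(K \right)} = 6 \cdot 2 K = 12 K$)
$E{\left(J,O \right)} = -72$ ($E{\left(J,O \right)} = - 12 \cdot 6 = \left(-1\right) 72 = -72$)
$X{\left(-6 \right)} + E{\left(-1,8 \right)} \left(-28\right) = -6 - -2016 = -6 + 2016 = 2010$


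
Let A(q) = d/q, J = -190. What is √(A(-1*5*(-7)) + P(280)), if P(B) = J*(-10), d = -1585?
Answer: √90881/7 ≈ 43.066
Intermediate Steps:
P(B) = 1900 (P(B) = -190*(-10) = 1900)
A(q) = -1585/q
√(A(-1*5*(-7)) + P(280)) = √(-1585/(-1*5*(-7)) + 1900) = √(-1585/((-5*(-7))) + 1900) = √(-1585/35 + 1900) = √(-1585*1/35 + 1900) = √(-317/7 + 1900) = √(12983/7) = √90881/7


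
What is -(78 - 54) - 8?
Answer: -32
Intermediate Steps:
-(78 - 54) - 8 = -1*24 - 8 = -24 - 8 = -32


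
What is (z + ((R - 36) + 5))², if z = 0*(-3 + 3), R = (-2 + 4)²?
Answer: 729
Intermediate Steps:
R = 4 (R = 2² = 4)
z = 0 (z = 0*0 = 0)
(z + ((R - 36) + 5))² = (0 + ((4 - 36) + 5))² = (0 + (-32 + 5))² = (0 - 27)² = (-27)² = 729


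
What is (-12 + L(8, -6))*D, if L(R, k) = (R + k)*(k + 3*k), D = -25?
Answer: 1500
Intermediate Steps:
L(R, k) = 4*k*(R + k) (L(R, k) = (R + k)*(4*k) = 4*k*(R + k))
(-12 + L(8, -6))*D = (-12 + 4*(-6)*(8 - 6))*(-25) = (-12 + 4*(-6)*2)*(-25) = (-12 - 48)*(-25) = -60*(-25) = 1500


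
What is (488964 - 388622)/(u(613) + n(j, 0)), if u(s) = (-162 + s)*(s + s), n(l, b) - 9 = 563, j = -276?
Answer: 4561/25159 ≈ 0.18129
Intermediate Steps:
n(l, b) = 572 (n(l, b) = 9 + 563 = 572)
u(s) = 2*s*(-162 + s) (u(s) = (-162 + s)*(2*s) = 2*s*(-162 + s))
(488964 - 388622)/(u(613) + n(j, 0)) = (488964 - 388622)/(2*613*(-162 + 613) + 572) = 100342/(2*613*451 + 572) = 100342/(552926 + 572) = 100342/553498 = 100342*(1/553498) = 4561/25159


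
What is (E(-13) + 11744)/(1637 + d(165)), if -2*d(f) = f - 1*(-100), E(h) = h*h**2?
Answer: 19094/3009 ≈ 6.3456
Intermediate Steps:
E(h) = h**3
d(f) = -50 - f/2 (d(f) = -(f - 1*(-100))/2 = -(f + 100)/2 = -(100 + f)/2 = -50 - f/2)
(E(-13) + 11744)/(1637 + d(165)) = ((-13)**3 + 11744)/(1637 + (-50 - 1/2*165)) = (-2197 + 11744)/(1637 + (-50 - 165/2)) = 9547/(1637 - 265/2) = 9547/(3009/2) = 9547*(2/3009) = 19094/3009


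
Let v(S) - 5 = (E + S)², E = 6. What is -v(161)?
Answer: -27894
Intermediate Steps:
v(S) = 5 + (6 + S)²
-v(161) = -(5 + (6 + 161)²) = -(5 + 167²) = -(5 + 27889) = -1*27894 = -27894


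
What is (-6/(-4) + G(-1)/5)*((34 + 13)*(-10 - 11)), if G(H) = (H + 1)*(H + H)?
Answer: -2961/2 ≈ -1480.5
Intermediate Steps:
G(H) = 2*H*(1 + H) (G(H) = (1 + H)*(2*H) = 2*H*(1 + H))
(-6/(-4) + G(-1)/5)*((34 + 13)*(-10 - 11)) = (-6/(-4) + (2*(-1)*(1 - 1))/5)*((34 + 13)*(-10 - 11)) = (-6*(-¼) + (2*(-1)*0)*(⅕))*(47*(-21)) = (3/2 + 0*(⅕))*(-987) = (3/2 + 0)*(-987) = (3/2)*(-987) = -2961/2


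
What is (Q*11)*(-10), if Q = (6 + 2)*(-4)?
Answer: 3520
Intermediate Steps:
Q = -32 (Q = 8*(-4) = -32)
(Q*11)*(-10) = -32*11*(-10) = -352*(-10) = 3520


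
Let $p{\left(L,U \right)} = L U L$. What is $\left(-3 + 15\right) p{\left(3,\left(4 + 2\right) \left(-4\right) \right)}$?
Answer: $-2592$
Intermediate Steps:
$p{\left(L,U \right)} = U L^{2}$
$\left(-3 + 15\right) p{\left(3,\left(4 + 2\right) \left(-4\right) \right)} = \left(-3 + 15\right) \left(4 + 2\right) \left(-4\right) 3^{2} = 12 \cdot 6 \left(-4\right) 9 = 12 \left(\left(-24\right) 9\right) = 12 \left(-216\right) = -2592$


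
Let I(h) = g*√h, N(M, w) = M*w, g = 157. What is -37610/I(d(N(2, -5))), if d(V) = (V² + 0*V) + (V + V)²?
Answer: -3761*√5/785 ≈ -10.713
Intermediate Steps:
d(V) = 5*V² (d(V) = (V² + 0) + (2*V)² = V² + 4*V² = 5*V²)
I(h) = 157*√h
-37610/I(d(N(2, -5))) = -37610*√5/7850 = -3761*√5/785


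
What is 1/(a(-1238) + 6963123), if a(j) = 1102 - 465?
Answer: 1/6963760 ≈ 1.4360e-7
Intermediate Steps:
a(j) = 637
1/(a(-1238) + 6963123) = 1/(637 + 6963123) = 1/6963760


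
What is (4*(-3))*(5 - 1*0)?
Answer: -60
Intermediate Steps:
(4*(-3))*(5 - 1*0) = -12*(5 + 0) = -12*5 = -60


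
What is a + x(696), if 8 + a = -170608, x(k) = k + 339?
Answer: -169581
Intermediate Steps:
x(k) = 339 + k
a = -170616 (a = -8 - 170608 = -170616)
a + x(696) = -170616 + (339 + 696) = -170616 + 1035 = -169581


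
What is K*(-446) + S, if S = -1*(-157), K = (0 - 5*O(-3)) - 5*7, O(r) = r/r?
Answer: 17997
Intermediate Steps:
O(r) = 1
K = -40 (K = (0 - 5*1) - 5*7 = (0 - 5) - 35 = -5 - 35 = -40)
S = 157
K*(-446) + S = -40*(-446) + 157 = 17840 + 157 = 17997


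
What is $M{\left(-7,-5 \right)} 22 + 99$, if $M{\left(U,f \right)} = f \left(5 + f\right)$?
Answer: $99$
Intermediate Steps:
$M{\left(-7,-5 \right)} 22 + 99 = - 5 \left(5 - 5\right) 22 + 99 = \left(-5\right) 0 \cdot 22 + 99 = 0 \cdot 22 + 99 = 0 + 99 = 99$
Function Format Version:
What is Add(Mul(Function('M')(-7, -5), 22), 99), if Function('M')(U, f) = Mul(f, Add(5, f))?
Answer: 99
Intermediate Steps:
Add(Mul(Function('M')(-7, -5), 22), 99) = Add(Mul(Mul(-5, Add(5, -5)), 22), 99) = Add(Mul(Mul(-5, 0), 22), 99) = Add(Mul(0, 22), 99) = Add(0, 99) = 99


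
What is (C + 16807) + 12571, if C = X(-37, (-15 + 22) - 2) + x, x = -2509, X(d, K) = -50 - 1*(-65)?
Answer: 26884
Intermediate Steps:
X(d, K) = 15 (X(d, K) = -50 + 65 = 15)
C = -2494 (C = 15 - 2509 = -2494)
(C + 16807) + 12571 = (-2494 + 16807) + 12571 = 14313 + 12571 = 26884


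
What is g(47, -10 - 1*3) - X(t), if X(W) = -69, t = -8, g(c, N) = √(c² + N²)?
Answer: 69 + √2378 ≈ 117.76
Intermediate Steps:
g(c, N) = √(N² + c²)
g(47, -10 - 1*3) - X(t) = √((-10 - 1*3)² + 47²) - 1*(-69) = √((-10 - 3)² + 2209) + 69 = √((-13)² + 2209) + 69 = √(169 + 2209) + 69 = √2378 + 69 = 69 + √2378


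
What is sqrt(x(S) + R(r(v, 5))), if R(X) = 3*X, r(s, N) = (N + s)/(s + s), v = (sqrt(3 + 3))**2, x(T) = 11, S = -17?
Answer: sqrt(55)/2 ≈ 3.7081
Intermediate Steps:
v = 6 (v = (sqrt(6))**2 = 6)
r(s, N) = (N + s)/(2*s) (r(s, N) = (N + s)/((2*s)) = (N + s)*(1/(2*s)) = (N + s)/(2*s))
sqrt(x(S) + R(r(v, 5))) = sqrt(11 + 3*((1/2)*(5 + 6)/6)) = sqrt(11 + 3*((1/2)*(1/6)*11)) = sqrt(11 + 3*(11/12)) = sqrt(11 + 11/4) = sqrt(55/4) = sqrt(55)/2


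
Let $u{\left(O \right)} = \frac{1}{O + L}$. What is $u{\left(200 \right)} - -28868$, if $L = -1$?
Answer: $\frac{5744733}{199} \approx 28868.0$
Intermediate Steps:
$u{\left(O \right)} = \frac{1}{-1 + O}$ ($u{\left(O \right)} = \frac{1}{O - 1} = \frac{1}{-1 + O}$)
$u{\left(200 \right)} - -28868 = \frac{1}{-1 + 200} - -28868 = \frac{1}{199} + 28868 = \frac{5744733}{199}$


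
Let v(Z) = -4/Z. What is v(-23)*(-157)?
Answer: -628/23 ≈ -27.304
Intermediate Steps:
v(-23)*(-157) = -4/(-23)*(-157) = -4*(-1/23)*(-157) = (4/23)*(-157) = -628/23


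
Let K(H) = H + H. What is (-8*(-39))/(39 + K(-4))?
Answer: 312/31 ≈ 10.065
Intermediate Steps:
K(H) = 2*H
(-8*(-39))/(39 + K(-4)) = (-8*(-39))/(39 + 2*(-4)) = 312/(39 - 8) = 312/31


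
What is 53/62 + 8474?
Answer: 525441/62 ≈ 8474.9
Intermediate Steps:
53/62 + 8474 = 525441/62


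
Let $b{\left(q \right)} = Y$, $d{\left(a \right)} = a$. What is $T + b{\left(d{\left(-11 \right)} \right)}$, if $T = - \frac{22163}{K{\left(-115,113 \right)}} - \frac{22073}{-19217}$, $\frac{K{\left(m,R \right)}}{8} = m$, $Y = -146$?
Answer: $- \frac{2135013909}{17679640} \approx -120.76$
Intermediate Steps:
$K{\left(m,R \right)} = 8 m$
$b{\left(q \right)} = -146$
$T = \frac{446213531}{17679640}$ ($T = - \frac{22163}{8 \left(-115\right)} - \frac{22073}{-19217} = - \frac{22163}{-920} - - \frac{22073}{19217} = \left(-22163\right) \left(- \frac{1}{920}\right) + \frac{22073}{19217} = \frac{22163}{920} + \frac{22073}{19217} = \frac{446213531}{17679640} \approx 25.239$)
$T + b{\left(d{\left(-11 \right)} \right)} = \frac{446213531}{17679640} - 146 = - \frac{2135013909}{17679640}$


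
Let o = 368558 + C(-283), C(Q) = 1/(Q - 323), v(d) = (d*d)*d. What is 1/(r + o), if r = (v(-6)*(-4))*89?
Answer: 606/269945123 ≈ 2.2449e-6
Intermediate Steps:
v(d) = d³ (v(d) = d²*d = d³)
C(Q) = 1/(-323 + Q)
o = 223346147/606 (o = 368558 + 1/(-323 - 283) = 368558 + 1/(-606) = 368558 - 1/606 = 223346147/606 ≈ 3.6856e+5)
r = 76896 (r = ((-6)³*(-4))*89 = -216*(-4)*89 = 864*89 = 76896)
1/(r + o) = 1/(76896 + 223346147/606) = 1/(269945123/606) = 606/269945123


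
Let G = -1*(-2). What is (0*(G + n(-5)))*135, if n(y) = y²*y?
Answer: 0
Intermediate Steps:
n(y) = y³
G = 2
(0*(G + n(-5)))*135 = (0*(2 + (-5)³))*135 = (0*(2 - 125))*135 = (0*(-123))*135 = 0*135 = 0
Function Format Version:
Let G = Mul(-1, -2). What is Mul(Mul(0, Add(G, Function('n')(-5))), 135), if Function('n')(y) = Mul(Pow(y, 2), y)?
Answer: 0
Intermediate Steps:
Function('n')(y) = Pow(y, 3)
G = 2
Mul(Mul(0, Add(G, Function('n')(-5))), 135) = Mul(Mul(0, Add(2, Pow(-5, 3))), 135) = Mul(Mul(0, Add(2, -125)), 135) = Mul(Mul(0, -123), 135) = Mul(0, 135) = 0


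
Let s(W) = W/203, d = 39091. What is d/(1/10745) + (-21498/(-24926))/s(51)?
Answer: 88992769036794/211871 ≈ 4.2003e+8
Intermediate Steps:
s(W) = W/203 (s(W) = W*(1/203) = W/203)
d/(1/10745) + (-21498/(-24926))/s(51) = 39091/(1/10745) + (-21498/(-24926))/(((1/203)*51)) = 39091/(1/10745) + (-21498*(-1/24926))/(51/203) = 39091*10745 + (10749/12463)*(203/51) = 420032795 + 727349/211871 = 88992769036794/211871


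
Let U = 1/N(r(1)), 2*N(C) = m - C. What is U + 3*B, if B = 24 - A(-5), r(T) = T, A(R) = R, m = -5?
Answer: 260/3 ≈ 86.667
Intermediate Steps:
B = 29 (B = 24 - 1*(-5) = 24 + 5 = 29)
N(C) = -5/2 - C/2 (N(C) = (-5 - C)/2 = -5/2 - C/2)
U = -⅓ (U = 1/(-5/2 - ½*1) = 1/(-5/2 - ½) = 1/(-3) = -⅓ ≈ -0.33333)
U + 3*B = -⅓ + 3*29 = -⅓ + 87 = 260/3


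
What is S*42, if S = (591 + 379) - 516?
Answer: 19068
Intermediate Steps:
S = 454 (S = 970 - 516 = 454)
S*42 = 454*42 = 19068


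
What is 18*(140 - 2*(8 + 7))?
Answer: 1980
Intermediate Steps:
18*(140 - 2*(8 + 7)) = 18*(140 - 2*15) = 18*(140 - 30) = 18*110 = 1980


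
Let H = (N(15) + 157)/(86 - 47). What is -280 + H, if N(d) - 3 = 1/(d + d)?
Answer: -322799/1170 ≈ -275.90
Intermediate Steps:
N(d) = 3 + 1/(2*d) (N(d) = 3 + 1/(d + d) = 3 + 1/(2*d))
H = 4801/1170 (H = ((3 + (1/2)/15) + 157)/(86 - 47) = ((3 + (1/2)*(1/15)) + 157)/39 = ((3 + 1/30) + 157)*(1/39) = (91/30 + 157)*(1/39) = (4801/30)*(1/39) = 4801/1170 ≈ 4.1034)
-280 + H = -280 + 4801/1170 = -322799/1170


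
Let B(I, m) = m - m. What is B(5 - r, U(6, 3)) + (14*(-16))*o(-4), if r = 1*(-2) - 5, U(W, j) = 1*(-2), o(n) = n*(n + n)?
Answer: -7168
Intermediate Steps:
o(n) = 2*n**2 (o(n) = n*(2*n) = 2*n**2)
U(W, j) = -2
r = -7 (r = -2 - 5 = -7)
B(I, m) = 0
B(5 - r, U(6, 3)) + (14*(-16))*o(-4) = 0 + (14*(-16))*(2*(-4)**2) = 0 - 448*16 = 0 - 224*32 = 0 - 7168 = -7168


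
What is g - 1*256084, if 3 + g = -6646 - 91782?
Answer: -354515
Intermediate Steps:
g = -98431 (g = -3 + (-6646 - 91782) = -3 - 98428 = -98431)
g - 1*256084 = -98431 - 1*256084 = -98431 - 256084 = -354515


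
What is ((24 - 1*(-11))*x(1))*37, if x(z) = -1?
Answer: -1295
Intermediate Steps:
((24 - 1*(-11))*x(1))*37 = ((24 - 1*(-11))*(-1))*37 = ((24 + 11)*(-1))*37 = (35*(-1))*37 = -35*37 = -1295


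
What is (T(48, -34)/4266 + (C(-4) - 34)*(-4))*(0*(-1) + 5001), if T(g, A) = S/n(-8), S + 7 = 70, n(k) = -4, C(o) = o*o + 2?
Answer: 202268779/632 ≈ 3.2005e+5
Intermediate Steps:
C(o) = 2 + o² (C(o) = o² + 2 = 2 + o²)
S = 63 (S = -7 + 70 = 63)
T(g, A) = -63/4 (T(g, A) = 63/(-4) = 63*(-¼) = -63/4)
(T(48, -34)/4266 + (C(-4) - 34)*(-4))*(0*(-1) + 5001) = (-63/4/4266 + ((2 + (-4)²) - 34)*(-4))*(0*(-1) + 5001) = (-63/4*1/4266 + ((2 + 16) - 34)*(-4))*(0 + 5001) = (-7/1896 + (18 - 34)*(-4))*5001 = (-7/1896 - 16*(-4))*5001 = (-7/1896 + 64)*5001 = (121337/1896)*5001 = 202268779/632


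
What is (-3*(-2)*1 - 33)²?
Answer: 729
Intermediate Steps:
(-3*(-2)*1 - 33)² = (6*1 - 33)² = (6 - 33)² = (-27)² = 729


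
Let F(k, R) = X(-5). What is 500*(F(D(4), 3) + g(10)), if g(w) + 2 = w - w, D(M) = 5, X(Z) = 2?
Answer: 0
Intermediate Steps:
g(w) = -2 (g(w) = -2 + (w - w) = -2 + 0 = -2)
F(k, R) = 2
500*(F(D(4), 3) + g(10)) = 500*(2 - 2) = 500*0 = 0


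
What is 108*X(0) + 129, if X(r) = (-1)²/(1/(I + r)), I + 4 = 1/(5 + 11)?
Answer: -1185/4 ≈ -296.25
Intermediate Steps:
I = -63/16 (I = -4 + 1/(5 + 11) = -4 + 1/16 = -63/16 ≈ -3.9375)
X(r) = -63/16 + r (X(r) = (-1)²/(1/(-63/16 + r)) = 1*(-63/16 + r) = -63/16 + r)
108*X(0) + 129 = 108*(-63/16 + 0) + 129 = 108*(-63/16) + 129 = -1701/4 + 129 = -1185/4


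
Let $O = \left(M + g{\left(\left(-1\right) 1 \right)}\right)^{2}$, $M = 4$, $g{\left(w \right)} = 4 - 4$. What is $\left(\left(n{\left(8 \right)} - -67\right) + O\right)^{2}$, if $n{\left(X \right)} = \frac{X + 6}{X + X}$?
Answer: $\frac{450241}{64} \approx 7035.0$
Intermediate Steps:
$g{\left(w \right)} = 0$ ($g{\left(w \right)} = 4 - 4 = 0$)
$n{\left(X \right)} = \frac{6 + X}{2 X}$
$O = 16$ ($O = \left(4 + 0\right)^{2} = 4^{2} = 16$)
$\left(\left(n{\left(8 \right)} - -67\right) + O\right)^{2} = \left(\left(\frac{6 + 8}{2 \cdot 8} - -67\right) + 16\right)^{2} = \left(\left(\frac{1}{2} \cdot \frac{1}{8} \cdot 14 + 67\right) + 16\right)^{2} = \left(\left(\frac{7}{8} + 67\right) + 16\right)^{2} = \left(\frac{543}{8} + 16\right)^{2} = \left(\frac{671}{8}\right)^{2} = \frac{450241}{64}$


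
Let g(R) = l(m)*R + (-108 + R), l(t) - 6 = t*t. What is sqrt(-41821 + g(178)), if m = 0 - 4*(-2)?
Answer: I*sqrt(29291) ≈ 171.15*I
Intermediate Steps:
m = 8 (m = 0 + 8 = 8)
l(t) = 6 + t**2 (l(t) = 6 + t*t = 6 + t**2)
g(R) = -108 + 71*R (g(R) = (6 + 8**2)*R + (-108 + R) = (6 + 64)*R + (-108 + R) = 70*R + (-108 + R) = -108 + 71*R)
sqrt(-41821 + g(178)) = sqrt(-41821 + (-108 + 71*178)) = sqrt(-41821 + (-108 + 12638)) = sqrt(-41821 + 12530) = sqrt(-29291) = I*sqrt(29291)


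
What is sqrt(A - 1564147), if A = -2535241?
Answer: 2*I*sqrt(1024847) ≈ 2024.7*I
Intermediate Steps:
sqrt(A - 1564147) = sqrt(-2535241 - 1564147) = sqrt(-4099388) = 2*I*sqrt(1024847)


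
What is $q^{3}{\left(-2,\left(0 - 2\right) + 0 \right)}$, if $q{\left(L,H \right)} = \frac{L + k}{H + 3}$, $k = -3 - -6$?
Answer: $1$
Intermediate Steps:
$k = 3$ ($k = -3 + 6 = 3$)
$q{\left(L,H \right)} = \frac{3 + L}{3 + H}$ ($q{\left(L,H \right)} = \frac{L + 3}{H + 3} = \frac{3 + L}{3 + H}$)
$q^{3}{\left(-2,\left(0 - 2\right) + 0 \right)} = \left(\frac{3 - 2}{3 + \left(\left(0 - 2\right) + 0\right)}\right)^{3} = \left(\frac{1}{3 + \left(-2 + 0\right)} 1\right)^{3} = \left(\frac{1}{3 - 2} \cdot 1\right)^{3} = \left(1^{-1} \cdot 1\right)^{3} = \left(1 \cdot 1\right)^{3} = 1^{3} = 1$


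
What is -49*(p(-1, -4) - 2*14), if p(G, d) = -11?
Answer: 1911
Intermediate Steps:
-49*(p(-1, -4) - 2*14) = -49*(-11 - 2*14) = -49*(-11 - 28) = -49*(-39) = 1911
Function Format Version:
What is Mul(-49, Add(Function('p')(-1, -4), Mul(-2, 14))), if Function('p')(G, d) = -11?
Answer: 1911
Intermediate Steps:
Mul(-49, Add(Function('p')(-1, -4), Mul(-2, 14))) = Mul(-49, Add(-11, Mul(-2, 14))) = Mul(-49, Add(-11, -28)) = Mul(-49, -39) = 1911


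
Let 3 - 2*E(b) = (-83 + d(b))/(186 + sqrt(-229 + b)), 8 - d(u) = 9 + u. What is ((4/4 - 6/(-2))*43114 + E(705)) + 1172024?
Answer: 45873782157/34120 - 789*sqrt(119)/34120 ≈ 1.3445e+6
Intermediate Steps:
d(u) = -1 - u (d(u) = 8 - (9 + u) = 8 + (-9 - u) = -1 - u)
E(b) = 3/2 - (-84 - b)/(2*(186 + sqrt(-229 + b))) (E(b) = 3/2 - (-83 + (-1 - b))/(2*(186 + sqrt(-229 + b))) = 3/2 - (-84 - b)/(2*(186 + sqrt(-229 + b))))
((4/4 - 6/(-2))*43114 + E(705)) + 1172024 = ((4/4 - 6/(-2))*43114 + (642 + 705 + 3*sqrt(-229 + 705))/(2*(186 + sqrt(-229 + 705)))) + 1172024 = ((4*(1/4) - 6*(-1/2))*43114 + (642 + 705 + 3*sqrt(476))/(2*(186 + sqrt(476)))) + 1172024 = ((1 + 3)*43114 + (642 + 705 + 3*(2*sqrt(119)))/(2*(186 + 2*sqrt(119)))) + 1172024 = (4*43114 + (642 + 705 + 6*sqrt(119))/(2*(186 + 2*sqrt(119)))) + 1172024 = (172456 + (1347 + 6*sqrt(119))/(2*(186 + 2*sqrt(119)))) + 1172024 = 1344480 + (1347 + 6*sqrt(119))/(2*(186 + 2*sqrt(119)))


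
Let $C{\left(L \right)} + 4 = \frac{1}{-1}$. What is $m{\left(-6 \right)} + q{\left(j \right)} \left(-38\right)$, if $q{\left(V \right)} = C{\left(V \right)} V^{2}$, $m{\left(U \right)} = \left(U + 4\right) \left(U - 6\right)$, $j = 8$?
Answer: $12184$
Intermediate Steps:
$C{\left(L \right)} = -5$ ($C{\left(L \right)} = -4 + \frac{1}{-1} = -4 - 1 = -5$)
$m{\left(U \right)} = \left(-6 + U\right) \left(4 + U\right)$ ($m{\left(U \right)} = \left(4 + U\right) \left(-6 + U\right) = \left(-6 + U\right) \left(4 + U\right)$)
$q{\left(V \right)} = - 5 V^{2}$
$m{\left(-6 \right)} + q{\left(j \right)} \left(-38\right) = \left(-24 + \left(-6\right)^{2} - -12\right) + - 5 \cdot 8^{2} \left(-38\right) = \left(-24 + 36 + 12\right) + \left(-5\right) 64 \left(-38\right) = 24 - -12160 = 24 + 12160 = 12184$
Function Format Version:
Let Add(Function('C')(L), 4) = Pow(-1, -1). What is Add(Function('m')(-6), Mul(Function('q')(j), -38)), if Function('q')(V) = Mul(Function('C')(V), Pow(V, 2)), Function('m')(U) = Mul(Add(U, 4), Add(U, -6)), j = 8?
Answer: 12184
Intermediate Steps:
Function('C')(L) = -5 (Function('C')(L) = Add(-4, Pow(-1, -1)) = Add(-4, -1) = -5)
Function('m')(U) = Mul(Add(-6, U), Add(4, U)) (Function('m')(U) = Mul(Add(4, U), Add(-6, U)) = Mul(Add(-6, U), Add(4, U)))
Function('q')(V) = Mul(-5, Pow(V, 2))
Add(Function('m')(-6), Mul(Function('q')(j), -38)) = Add(Add(-24, Pow(-6, 2), Mul(-2, -6)), Mul(Mul(-5, Pow(8, 2)), -38)) = Add(Add(-24, 36, 12), Mul(Mul(-5, 64), -38)) = Add(24, Mul(-320, -38)) = Add(24, 12160) = 12184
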